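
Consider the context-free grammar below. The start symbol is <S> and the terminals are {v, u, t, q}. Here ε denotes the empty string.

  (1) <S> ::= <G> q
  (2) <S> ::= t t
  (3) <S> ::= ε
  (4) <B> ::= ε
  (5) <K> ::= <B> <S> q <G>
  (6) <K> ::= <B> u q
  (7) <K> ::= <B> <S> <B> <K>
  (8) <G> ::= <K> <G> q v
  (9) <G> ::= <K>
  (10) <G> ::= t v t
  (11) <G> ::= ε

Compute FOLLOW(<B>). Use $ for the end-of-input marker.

{q, t, u}

FIRST(<B>): from <B>::=ε we get {ε}. So FIRST(<B>) = {ε}.
FIRST(<S>): from <S>::=<G> q we get {q, t, u}; from <S>::=t t we get {t}; from <S>::=ε we get {ε}. So FIRST(<S>) = {ε, q, t, u}.
FIRST(<K>): from <K>::=<B> <S> q <G> we get {q, t, u}; from <K>::=<B> u q we get {u}; from <K>::=<B> <S> <B> <K> we get {q, t, u}. So FIRST(<K>) = {q, t, u}.
FIRST(<G>): from <G>::=<K> <G> q v we get {q, t, u}; from <G>::=<K> we get {q, t, u}; from <G>::=t v t we get {t}; from <G>::=ε we get {ε}. So FIRST(<G>) = {ε, q, t, u}.
FOLLOW(<S>) includes $ since <S> is the start symbol.
FOLLOW(<S>): in <K>::=<B> <S> q <G>, <S> is followed by q <G> with FIRST {q}; in <K>::=<B> <S> <B> <K>, <S> is followed by <B> <K> with FIRST {q, t, u}. Thus FOLLOW(<S>) = {$, q, t, u}.
FOLLOW(<B>): in <K>::=<B> <S> q <G>, <B> is followed by <S> q <G> with FIRST {q, t, u}; in <K>::=<B> u q, <B> is followed by u q with FIRST {u}; in <K>::=<B> <S> <B> <K> (occurrence 1), <B> is followed by <S> <B> <K> with FIRST {q, t, u}; in <K>::=<B> <S> <B> <K> (occurrence 2), <B> is followed by <K> with FIRST {q, t, u}. Thus FOLLOW(<B>) = {q, t, u}.
FOLLOW(<K>): in <K>::=<B> <S> <B> <K>, the suffix after <K> is empty (adds nothing new); in <G>::=<K> <G> q v, <K> is followed by <G> q v with FIRST {q, t, u}; in <G>::=<K>, the suffix after <K> is empty, so FOLLOW(<K>) ⊇ FOLLOW(<G>) = {q, t, u}. Thus FOLLOW(<K>) = {q, t, u}.
FOLLOW(<G>): in <S>::=<G> q, <G> is followed by q with FIRST {q}; in <K>::=<B> <S> q <G>, the suffix after <G> is empty, so FOLLOW(<G>) ⊇ FOLLOW(<K>) = {q, t, u}; in <G>::=<K> <G> q v, <G> is followed by q v with FIRST {q}. Thus FOLLOW(<G>) = {q, t, u}.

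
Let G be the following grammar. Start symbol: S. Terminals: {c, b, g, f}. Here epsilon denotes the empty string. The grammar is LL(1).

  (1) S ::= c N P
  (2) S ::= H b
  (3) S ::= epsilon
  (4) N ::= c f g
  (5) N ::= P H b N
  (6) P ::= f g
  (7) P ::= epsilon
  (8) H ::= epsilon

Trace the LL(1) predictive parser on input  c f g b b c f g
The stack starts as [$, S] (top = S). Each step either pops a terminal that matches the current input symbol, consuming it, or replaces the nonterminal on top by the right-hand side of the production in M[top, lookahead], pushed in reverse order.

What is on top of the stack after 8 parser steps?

N

step 1: stack=$ S  input=c f g b b c f g $  — expand S ::= c N P
step 2: stack=$ P N c  input=c f g b b c f g $  — match c
step 3: stack=$ P N  input=f g b b c f g $  — expand N ::= P H b N
step 4: stack=$ P N b H P  input=f g b b c f g $  — expand P ::= f g
step 5: stack=$ P N b H g f  input=f g b b c f g $  — match f
step 6: stack=$ P N b H g  input=g b b c f g $  — match g
step 7: stack=$ P N b H  input=b b c f g $  — expand H ::= epsilon
step 8: stack=$ P N b  input=b b c f g $  — match b
Stack after step 8: $ P N (top = N).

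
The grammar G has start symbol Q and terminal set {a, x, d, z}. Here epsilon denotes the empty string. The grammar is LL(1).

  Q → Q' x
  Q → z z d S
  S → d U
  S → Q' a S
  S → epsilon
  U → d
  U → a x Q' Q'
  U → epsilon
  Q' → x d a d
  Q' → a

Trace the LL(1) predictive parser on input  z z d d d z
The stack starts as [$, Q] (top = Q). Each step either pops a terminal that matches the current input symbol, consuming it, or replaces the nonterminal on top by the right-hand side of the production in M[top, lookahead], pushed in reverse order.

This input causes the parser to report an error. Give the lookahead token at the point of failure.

z

     Stack      Input          Action
  1  $ Q        z z d d d z $  expand Q → z z d S
  2  $ S d z z  z z d d d z $  match z
  3  $ S d z    z d d d z $    match z
  4  $ S d      d d d z $      match d
  5  $ S        d d z $        expand S → d U
  6  $ U d      d d z $        match d
  7  $ U        d z $          expand U → d
  8  $ d        d z $          match d
  9  $          z $            error: stack empty but input remains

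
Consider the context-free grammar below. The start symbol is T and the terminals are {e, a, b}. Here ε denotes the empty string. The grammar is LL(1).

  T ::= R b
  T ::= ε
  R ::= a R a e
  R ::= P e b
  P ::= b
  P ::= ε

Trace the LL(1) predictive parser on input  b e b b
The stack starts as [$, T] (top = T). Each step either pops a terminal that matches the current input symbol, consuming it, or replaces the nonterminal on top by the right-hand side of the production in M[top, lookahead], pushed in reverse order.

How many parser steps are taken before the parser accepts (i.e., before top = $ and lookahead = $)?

step 1: stack=$ T  input=b e b b $  — expand T ::= R b
step 2: stack=$ b R  input=b e b b $  — expand R ::= P e b
step 3: stack=$ b b e P  input=b e b b $  — expand P ::= b
step 4: stack=$ b b e b  input=b e b b $  — match b
step 5: stack=$ b b e  input=e b b $  — match e
step 6: stack=$ b b  input=b b $  — match b
step 7: stack=$ b  input=b $  — match b
Accept reached after 7 steps.

7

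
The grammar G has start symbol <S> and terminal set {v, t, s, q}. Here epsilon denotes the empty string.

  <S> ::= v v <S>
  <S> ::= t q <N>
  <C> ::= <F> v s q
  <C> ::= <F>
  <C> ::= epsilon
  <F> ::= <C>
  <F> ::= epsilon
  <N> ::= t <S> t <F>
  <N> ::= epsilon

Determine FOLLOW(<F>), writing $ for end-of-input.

{$, t, v}

FIRST(<S>) = {t, v}
FIRST(<N>) = {epsilon, t}
FIRST(<C>) = {epsilon, v}  (via <F> v s q, <F>)
FIRST(<F>) = {epsilon, v}  (via <C>)
FOLLOW(<S>) includes $ since <S> is the start symbol.
FOLLOW(<S>): in <S>::=v v <S>, the suffix after <S> is empty (adds nothing new); in <N>::=t <S> t <F>, <S> is followed by t <F> with FIRST {t}. Thus FOLLOW(<S>) = {$, t}.
FOLLOW(<N>): in <S>::=t q <N>, the suffix after <N> is empty, so FOLLOW(<N>) ⊇ FOLLOW(<S>) = {$, t}. Thus FOLLOW(<N>) = {$, t}.
FOLLOW(<C>): in <F>::=<C>, the suffix after <C> is empty, so FOLLOW(<C>) ⊇ FOLLOW(<F>) = {$, t, v}. Thus FOLLOW(<C>) = {$, t, v}.
FOLLOW(<F>): in <C>::=<F> v s q, <F> is followed by v s q with FIRST {v}; in <C>::=<F>, the suffix after <F> is empty, so FOLLOW(<F>) ⊇ FOLLOW(<C>) = {$, t, v}; in <N>::=t <S> t <F>, the suffix after <F> is empty, so FOLLOW(<F>) ⊇ FOLLOW(<N>) = {$, t}. Thus FOLLOW(<F>) = {$, t, v}.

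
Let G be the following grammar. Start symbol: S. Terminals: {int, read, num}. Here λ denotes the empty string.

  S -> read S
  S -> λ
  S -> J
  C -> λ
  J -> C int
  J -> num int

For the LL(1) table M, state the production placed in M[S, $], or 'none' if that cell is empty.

FIRST(C) = {λ}
FIRST(J) = {int, num}  (via C int)
FIRST(S) = {λ, int, num, read}  (via J)
FOLLOW(S) includes $ since S is the start symbol.
FOLLOW(S): in S->read S, the suffix after S is empty (adds nothing new). Thus FOLLOW(S) = {$}.
For S -> read S: FIRST(read S) = {read}, so it goes in M[S, t] for t ∈ {read}.
For S -> λ: FIRST(λ) = {λ}, so it goes in M[S, t] for t ∈ {}; since λ ∈ FIRST, also for every t ∈ FOLLOW(S) = {$}.
For S -> J: FIRST(J) = {int, num}, so it goes in M[S, t] for t ∈ {int, num}.

S -> λ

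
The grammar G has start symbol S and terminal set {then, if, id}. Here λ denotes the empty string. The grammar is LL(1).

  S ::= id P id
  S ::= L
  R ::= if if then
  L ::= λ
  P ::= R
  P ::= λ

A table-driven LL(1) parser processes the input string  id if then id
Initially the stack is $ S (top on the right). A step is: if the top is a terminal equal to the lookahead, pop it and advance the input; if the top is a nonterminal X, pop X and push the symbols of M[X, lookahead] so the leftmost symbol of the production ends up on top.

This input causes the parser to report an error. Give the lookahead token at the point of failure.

then

step 1: stack=$ S  input=id if then id $  — expand S ::= id P id
step 2: stack=$ id P id  input=id if then id $  — match id
step 3: stack=$ id P  input=if then id $  — expand P ::= R
step 4: stack=$ id R  input=if then id $  — expand R ::= if if then
step 5: stack=$ id then if if  input=if then id $  — match if
step 6: stack=$ id then if  input=then id $  — error: top is terminal if but lookahead is then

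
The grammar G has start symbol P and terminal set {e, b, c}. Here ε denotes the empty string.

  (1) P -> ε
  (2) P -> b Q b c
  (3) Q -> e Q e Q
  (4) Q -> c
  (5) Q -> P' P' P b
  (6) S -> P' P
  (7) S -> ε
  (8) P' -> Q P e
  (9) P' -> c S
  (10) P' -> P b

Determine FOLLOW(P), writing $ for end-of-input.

FIRST(P) = {ε, b}
FIRST(Q) = {b, c, e}  (via P' P' P b)
FIRST(P') = {b, c, e}  (via Q P e, P b)
FIRST(S) = {ε, b, c, e}  (via P' P)
FOLLOW(P) includes $ since P is the start symbol.
FOLLOW(Q): in P->b Q b c, Q is followed by b c with FIRST {b}; in Q->e Q e Q (occurrence 1), Q is followed by e Q with FIRST {e}; in Q->e Q e Q (occurrence 2), the suffix after Q is empty (adds nothing new); in P'->Q P e, Q is followed by P e with FIRST {b, e}. Thus FOLLOW(Q) = {b, e}.
FOLLOW(P): in Q->P' P' P b, P is followed by b with FIRST {b}; in S->P' P, the suffix after P is empty, so FOLLOW(P) ⊇ FOLLOW(S) = {b, c, e}; in P'->Q P e, P is followed by e with FIRST {e}; in P'->P b, P is followed by b with FIRST {b}. Thus FOLLOW(P) = {$, b, c, e}.
FOLLOW(S): in P'->c S, the suffix after S is empty, so FOLLOW(S) ⊇ FOLLOW(P') = {b, c, e}. Thus FOLLOW(S) = {b, c, e}.
FOLLOW(P'): in Q->P' P' P b (occurrence 1), P' is followed by P' P b with FIRST {b, c, e}; in Q->P' P' P b (occurrence 2), P' is followed by P b with FIRST {b}; in S->P' P, P' is followed by P with FIRST {ε, b}; in S->P' P, the suffix after P' is nullable, so FOLLOW(P') ⊇ FOLLOW(S) = {b, c, e}. Thus FOLLOW(P') = {b, c, e}.

{$, b, c, e}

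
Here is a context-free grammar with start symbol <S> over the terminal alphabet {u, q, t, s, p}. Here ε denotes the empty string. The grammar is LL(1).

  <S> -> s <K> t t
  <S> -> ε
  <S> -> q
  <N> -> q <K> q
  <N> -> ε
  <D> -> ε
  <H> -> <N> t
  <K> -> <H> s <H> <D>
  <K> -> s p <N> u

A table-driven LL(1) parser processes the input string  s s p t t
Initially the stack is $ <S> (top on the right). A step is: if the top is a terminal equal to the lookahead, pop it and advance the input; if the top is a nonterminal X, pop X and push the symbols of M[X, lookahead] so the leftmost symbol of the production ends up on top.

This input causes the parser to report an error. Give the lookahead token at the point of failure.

t

step 1: stack=$ <S>  input=s s p t t $  — expand <S> -> s <K> t t
step 2: stack=$ t t <K> s  input=s s p t t $  — match s
step 3: stack=$ t t <K>  input=s p t t $  — expand <K> -> s p <N> u
step 4: stack=$ t t u <N> p s  input=s p t t $  — match s
step 5: stack=$ t t u <N> p  input=p t t $  — match p
step 6: stack=$ t t u <N>  input=t t $  — expand <N> -> ε
step 7: stack=$ t t u  input=t t $  — error: top is terminal u but lookahead is t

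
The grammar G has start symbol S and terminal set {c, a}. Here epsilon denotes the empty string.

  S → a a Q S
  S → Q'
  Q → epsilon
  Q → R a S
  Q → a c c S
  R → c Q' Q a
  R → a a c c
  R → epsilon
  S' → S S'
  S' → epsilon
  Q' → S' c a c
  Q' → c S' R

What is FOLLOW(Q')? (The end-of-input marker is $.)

FIRST(R) = {epsilon, a, c}
FIRST(Q) = {epsilon, a, c}  (via R a S)
FIRST(S) = {a, c}  (via Q')
FIRST(S') = {epsilon, a, c}  (via S S')
FIRST(Q') = {a, c}  (via S' c a c)
FOLLOW(S) includes $ since S is the start symbol.
FOLLOW(Q): in S→a a Q S, Q is followed by S with FIRST {a, c}; in R→c Q' Q a, Q is followed by a with FIRST {a}. Thus FOLLOW(Q) = {a, c}.
FOLLOW(S): in S→a a Q S, the suffix after S is empty (adds nothing new); in Q→R a S, the suffix after S is empty, so FOLLOW(S) ⊇ FOLLOW(Q) = {a, c}; in Q→a c c S, the suffix after S is empty, so FOLLOW(S) ⊇ FOLLOW(Q) = {a, c}; in S'→S S', S is followed by S' with FIRST {epsilon, a, c}; in S'→S S', the suffix after S is nullable, so FOLLOW(S) ⊇ FOLLOW(S') = {$, a, c}. Thus FOLLOW(S) = {$, a, c}.
FOLLOW(Q'): in S→Q', the suffix after Q' is empty, so FOLLOW(Q') ⊇ FOLLOW(S) = {$, a, c}; in R→c Q' Q a, Q' is followed by Q a with FIRST {a, c}. Thus FOLLOW(Q') = {$, a, c}.
FOLLOW(R): in Q→R a S, R is followed by a S with FIRST {a}; in Q'→c S' R, the suffix after R is empty, so FOLLOW(R) ⊇ FOLLOW(Q') = {$, a, c}. Thus FOLLOW(R) = {$, a, c}.
FOLLOW(S'): in S'→S S', the suffix after S' is empty (adds nothing new); in Q'→S' c a c, S' is followed by c a c with FIRST {c}; in Q'→c S' R, S' is followed by R with FIRST {epsilon, a, c}; in Q'→c S' R, the suffix after S' is nullable, so FOLLOW(S') ⊇ FOLLOW(Q') = {$, a, c}. Thus FOLLOW(S') = {$, a, c}.

{$, a, c}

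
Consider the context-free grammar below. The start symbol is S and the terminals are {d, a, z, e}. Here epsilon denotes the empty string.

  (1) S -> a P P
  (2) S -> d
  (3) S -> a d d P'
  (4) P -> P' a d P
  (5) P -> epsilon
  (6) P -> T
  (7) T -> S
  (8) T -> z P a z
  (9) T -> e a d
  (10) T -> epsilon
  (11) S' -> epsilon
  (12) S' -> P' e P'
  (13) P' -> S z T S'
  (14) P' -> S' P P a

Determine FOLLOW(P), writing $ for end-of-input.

{$, a, d, e, z}

FIRST(S): from S->a P P we get {a}; from S->d we get {d}; from S->a d d P' we get {a}. So FIRST(S) = {a, d}.
FIRST(T): from T->S we get {a, d}; from T->z P a z we get {z}; from T->e a d we get {e}; from T->epsilon we get {epsilon}. So FIRST(T) = {epsilon, a, d, e, z}.
FIRST(P): from P->P' a d P we get {a, d, e, z}; from P->epsilon we get {epsilon}; from P->T we get {epsilon, a, d, e, z}. So FIRST(P) = {epsilon, a, d, e, z}.
FIRST(S'): from S'->epsilon we get {epsilon}; from S'->P' e P' we get {a, d, e, z}. So FIRST(S') = {epsilon, a, d, e, z}.
FIRST(P'): from P'->S z T S' we get {a, d}; from P'->S' P P a we get {a, d, e, z}. So FIRST(P') = {a, d, e, z}.
FOLLOW(S) includes $ since S is the start symbol.
FOLLOW(S): in T->S, the suffix after S is empty, so FOLLOW(S) ⊇ FOLLOW(T) = {$, a, d, e, z}; in P'->S z T S', S is followed by z T S' with FIRST {z}. Thus FOLLOW(S) = {$, a, d, e, z}.
FOLLOW(P): in S->a P P (occurrence 1), P is followed by P with FIRST {epsilon, a, d, e, z}; in S->a P P (occurrence 1), the suffix after P is nullable, so FOLLOW(P) ⊇ FOLLOW(S) = {$, a, d, e, z}; in S->a P P (occurrence 2), the suffix after P is empty, so FOLLOW(P) ⊇ FOLLOW(S) = {$, a, d, e, z}; in P->P' a d P, the suffix after P is empty (adds nothing new); in T->z P a z, P is followed by a z with FIRST {a}; in P'->S' P P a (occurrence 1), P is followed by P a with FIRST {a, d, e, z}; in P'->S' P P a (occurrence 2), P is followed by a with FIRST {a}. Thus FOLLOW(P) = {$, a, d, e, z}.
FOLLOW(T): in P->T, the suffix after T is empty, so FOLLOW(T) ⊇ FOLLOW(P) = {$, a, d, e, z}; in P'->S z T S', T is followed by S' with FIRST {epsilon, a, d, e, z}; in P'->S z T S', the suffix after T is nullable, so FOLLOW(T) ⊇ FOLLOW(P') = {$, a, d, e, z}. Thus FOLLOW(T) = {$, a, d, e, z}.
FOLLOW(S'): in P'->S z T S', the suffix after S' is empty, so FOLLOW(S') ⊇ FOLLOW(P') = {$, a, d, e, z}; in P'->S' P P a, S' is followed by P P a with FIRST {a, d, e, z}. Thus FOLLOW(S') = {$, a, d, e, z}.
FOLLOW(P'): in S->a d d P', the suffix after P' is empty, so FOLLOW(P') ⊇ FOLLOW(S) = {$, a, d, e, z}; in P->P' a d P, P' is followed by a d P with FIRST {a}; in S'->P' e P' (occurrence 1), P' is followed by e P' with FIRST {e}; in S'->P' e P' (occurrence 2), the suffix after P' is empty, so FOLLOW(P') ⊇ FOLLOW(S') = {$, a, d, e, z}. Thus FOLLOW(P') = {$, a, d, e, z}.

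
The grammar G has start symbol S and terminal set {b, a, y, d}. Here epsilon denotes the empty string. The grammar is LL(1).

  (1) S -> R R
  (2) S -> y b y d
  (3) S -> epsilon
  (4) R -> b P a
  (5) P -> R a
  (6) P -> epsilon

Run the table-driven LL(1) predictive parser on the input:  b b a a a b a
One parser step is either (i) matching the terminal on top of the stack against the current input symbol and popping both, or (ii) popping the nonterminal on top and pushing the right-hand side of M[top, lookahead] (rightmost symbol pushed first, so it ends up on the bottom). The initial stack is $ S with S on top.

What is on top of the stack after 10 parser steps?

step 1: stack=$ S  input=b b a a a b a $  — expand S -> R R
step 2: stack=$ R R  input=b b a a a b a $  — expand R -> b P a
step 3: stack=$ R a P b  input=b b a a a b a $  — match b
step 4: stack=$ R a P  input=b a a a b a $  — expand P -> R a
step 5: stack=$ R a a R  input=b a a a b a $  — expand R -> b P a
step 6: stack=$ R a a a P b  input=b a a a b a $  — match b
step 7: stack=$ R a a a P  input=a a a b a $  — expand P -> epsilon
step 8: stack=$ R a a a  input=a a a b a $  — match a
step 9: stack=$ R a a  input=a a b a $  — match a
step 10: stack=$ R a  input=a b a $  — match a
Stack after step 10: $ R (top = R).

R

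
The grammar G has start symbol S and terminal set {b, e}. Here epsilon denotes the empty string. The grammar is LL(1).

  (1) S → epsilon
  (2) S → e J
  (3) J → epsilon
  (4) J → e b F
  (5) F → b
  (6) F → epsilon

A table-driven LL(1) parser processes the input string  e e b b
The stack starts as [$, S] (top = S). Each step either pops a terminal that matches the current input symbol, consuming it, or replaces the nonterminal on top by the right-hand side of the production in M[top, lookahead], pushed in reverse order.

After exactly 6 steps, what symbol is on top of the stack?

b

     Stack    Input      Action
  1  $ S      e e b b $  expand S → e J
  2  $ J e    e e b b $  match e
  3  $ J      e b b $    expand J → e b F
  4  $ F b e  e b b $    match e
  5  $ F b    b b $      match b
  6  $ F      b $        expand F → b
Stack after step 6: $ b (top = b).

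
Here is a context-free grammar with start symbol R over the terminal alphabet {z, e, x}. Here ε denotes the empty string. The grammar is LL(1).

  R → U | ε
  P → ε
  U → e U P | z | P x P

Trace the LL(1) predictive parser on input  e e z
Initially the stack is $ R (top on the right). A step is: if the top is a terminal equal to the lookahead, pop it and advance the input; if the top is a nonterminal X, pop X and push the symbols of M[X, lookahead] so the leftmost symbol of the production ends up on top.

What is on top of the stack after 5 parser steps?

U

     Stack      Input    Action
  1  $ R        e e z $  expand R → U
  2  $ U        e e z $  expand U → e U P
  3  $ P U e    e e z $  match e
  4  $ P U      e z $    expand U → e U P
  5  $ P P U e  e z $    match e
Stack after step 5: $ P P U (top = U).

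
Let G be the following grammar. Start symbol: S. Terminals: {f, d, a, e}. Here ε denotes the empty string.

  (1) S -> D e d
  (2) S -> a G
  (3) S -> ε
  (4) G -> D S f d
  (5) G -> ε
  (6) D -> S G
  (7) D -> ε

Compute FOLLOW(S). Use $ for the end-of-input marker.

FIRST(S): from S->D e d we get {a, e, f}; from S->a G we get {a}; from S->ε we get {ε}. So FIRST(S) = {ε, a, e, f}.
FIRST(G): from G->D S f d we get {a, e, f}; from G->ε we get {ε}. So FIRST(G) = {ε, a, e, f}.
FIRST(D): from D->S G we get {ε, a, e, f}; from D->ε we get {ε}. So FIRST(D) = {ε, a, e, f}.
FOLLOW(S) includes $ since S is the start symbol.
FOLLOW(D): in S->D e d, D is followed by e d with FIRST {e}; in G->D S f d, D is followed by S f d with FIRST {a, e, f}. Thus FOLLOW(D) = {a, e, f}.
FOLLOW(S): in G->D S f d, S is followed by f d with FIRST {f}; in D->S G, S is followed by G with FIRST {ε, a, e, f}; in D->S G, the suffix after S is nullable, so FOLLOW(S) ⊇ FOLLOW(D) = {a, e, f}. Thus FOLLOW(S) = {$, a, e, f}.
FOLLOW(G): in S->a G, the suffix after G is empty, so FOLLOW(G) ⊇ FOLLOW(S) = {$, a, e, f}; in D->S G, the suffix after G is empty, so FOLLOW(G) ⊇ FOLLOW(D) = {a, e, f}. Thus FOLLOW(G) = {$, a, e, f}.

{$, a, e, f}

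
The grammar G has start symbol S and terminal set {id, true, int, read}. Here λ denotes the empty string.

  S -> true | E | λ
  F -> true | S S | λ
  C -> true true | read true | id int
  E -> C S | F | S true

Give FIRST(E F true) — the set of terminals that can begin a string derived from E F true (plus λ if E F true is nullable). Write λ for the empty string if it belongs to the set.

{id, read, true}

FIRST(C): from C->true true we get {true}; from C->read true we get {read}; from C->id int we get {id}. So FIRST(C) = {id, read, true}.
FIRST(S): from S->true we get {true}; from S->E we get {λ, id, read, true}; from S->λ we get {λ}. So FIRST(S) = {λ, id, read, true}.
FIRST(F): from F->true we get {true}; from F->S S we get {λ, id, read, true}; from F->λ we get {λ}. So FIRST(F) = {λ, id, read, true}.
FIRST(E): from E->C S we get {id, read, true}; from E->F we get {λ, id, read, true}; from E->S true we get {id, read, true}. So FIRST(E) = {λ, id, read, true}.
FIRST(E F true): take FIRST of each symbol in turn, carrying on past any symbol whose FIRST contains λ; result {id, read, true}.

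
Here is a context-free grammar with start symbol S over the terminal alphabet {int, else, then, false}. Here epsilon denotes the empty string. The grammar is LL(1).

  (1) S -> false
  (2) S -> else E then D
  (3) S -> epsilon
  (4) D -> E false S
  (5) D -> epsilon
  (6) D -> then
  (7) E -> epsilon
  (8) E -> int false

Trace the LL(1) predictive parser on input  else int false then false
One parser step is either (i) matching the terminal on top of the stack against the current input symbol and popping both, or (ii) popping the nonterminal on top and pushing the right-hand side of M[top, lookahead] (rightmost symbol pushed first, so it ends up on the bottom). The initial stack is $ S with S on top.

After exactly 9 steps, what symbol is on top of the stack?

S

     Stack               Input                        Action
  1  $ S                 else int false then false $  expand S -> else E then D
  2  $ D then E else     else int false then false $  match else
  3  $ D then E          int false then false $       expand E -> int false
  4  $ D then false int  int false then false $       match int
  5  $ D then false      false then false $           match false
  6  $ D then            then false $                 match then
  7  $ D                 false $                      expand D -> E false S
  8  $ S false E         false $                      expand E -> epsilon
  9  $ S false           false $                      match false
Stack after step 9: $ S (top = S).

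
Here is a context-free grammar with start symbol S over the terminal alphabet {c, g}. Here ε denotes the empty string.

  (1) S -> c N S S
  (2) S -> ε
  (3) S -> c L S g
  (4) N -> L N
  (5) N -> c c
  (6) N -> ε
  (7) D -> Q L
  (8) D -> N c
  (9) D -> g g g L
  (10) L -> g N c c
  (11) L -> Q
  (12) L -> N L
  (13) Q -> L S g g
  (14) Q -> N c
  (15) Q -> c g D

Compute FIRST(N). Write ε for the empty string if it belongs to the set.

FIRST(S): from S->c N S S we get {c}; from S->ε we get {ε}; from S->c L S g we get {c}. So FIRST(S) = {ε, c}.
FIRST(N): from N->L N we get {c, g}; from N->c c we get {c}; from N->ε we get {ε}. So FIRST(N) = {ε, c, g}.
FIRST(D): from D->Q L we get {c, g}; from D->N c we get {c, g}; from D->g g g L we get {g}. So FIRST(D) = {c, g}.
FIRST(L): from L->g N c c we get {g}; from L->Q we get {c, g}; from L->N L we get {c, g}. So FIRST(L) = {c, g}.
FIRST(Q): from Q->L S g g we get {c, g}; from Q->N c we get {c, g}; from Q->c g D we get {c}. So FIRST(Q) = {c, g}.

{ε, c, g}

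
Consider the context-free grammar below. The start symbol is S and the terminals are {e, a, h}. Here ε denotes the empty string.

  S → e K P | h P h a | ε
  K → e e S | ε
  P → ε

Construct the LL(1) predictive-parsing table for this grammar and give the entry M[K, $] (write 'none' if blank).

FIRST(S): from S→e K P we get {e}; from S→h P h a we get {h}; from S→ε we get {ε}. So FIRST(S) = {ε, e, h}.
FIRST(K): from K→e e S we get {e}; from K→ε we get {ε}. So FIRST(K) = {ε, e}.
FIRST(P): from P→ε we get {ε}. So FIRST(P) = {ε}.
FOLLOW(S) includes $ since S is the start symbol.
FOLLOW(S): in K→e e S, the suffix after S is empty, so FOLLOW(S) ⊇ FOLLOW(K) = {$}. Thus FOLLOW(S) = {$}.
FOLLOW(K): in S→e K P, K is followed by P with FIRST {ε}; in S→e K P, the suffix after K is nullable, so FOLLOW(K) ⊇ FOLLOW(S) = {$}. Thus FOLLOW(K) = {$}.
For K → e e S: FIRST(e e S) = {e}, so it goes in M[K, t] for t ∈ {e}.
For K → ε: FIRST(ε) = {ε}, so it goes in M[K, t] for t ∈ {}; since ε ∈ FIRST, also for every t ∈ FOLLOW(K) = {$}.

K → ε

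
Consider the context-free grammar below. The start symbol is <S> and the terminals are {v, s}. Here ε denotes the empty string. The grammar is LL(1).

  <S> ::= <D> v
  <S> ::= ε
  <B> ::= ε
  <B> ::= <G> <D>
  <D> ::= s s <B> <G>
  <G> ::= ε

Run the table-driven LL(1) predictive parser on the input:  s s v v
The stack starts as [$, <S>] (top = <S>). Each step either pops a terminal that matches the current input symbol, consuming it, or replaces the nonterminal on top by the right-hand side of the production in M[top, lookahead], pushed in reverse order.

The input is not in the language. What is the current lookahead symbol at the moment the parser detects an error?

step 1: stack=$ <S>  input=s s v v $  — expand <S> ::= <D> v
step 2: stack=$ v <D>  input=s s v v $  — expand <D> ::= s s <B> <G>
step 3: stack=$ v <G> <B> s s  input=s s v v $  — match s
step 4: stack=$ v <G> <B> s  input=s v v $  — match s
step 5: stack=$ v <G> <B>  input=v v $  — expand <B> ::= ε
step 6: stack=$ v <G>  input=v v $  — expand <G> ::= ε
step 7: stack=$ v  input=v v $  — match v
step 8: stack=$  input=v $  — error: stack empty but input remains

v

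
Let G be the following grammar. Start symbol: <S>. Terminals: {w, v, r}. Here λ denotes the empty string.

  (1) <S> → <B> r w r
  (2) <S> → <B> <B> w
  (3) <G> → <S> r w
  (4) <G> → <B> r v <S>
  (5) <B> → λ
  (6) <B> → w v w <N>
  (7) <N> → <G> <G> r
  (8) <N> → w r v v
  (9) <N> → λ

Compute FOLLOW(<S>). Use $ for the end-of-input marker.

FIRST(<B>) = {λ, w}
FIRST(<S>) = {r, w}  (via <B> r w r, <B> <B> w)
FIRST(<G>) = {r, w}  (via <S> r w, <B> r v <S>)
FIRST(<N>) = {λ, r, w}  (via <G> <G> r)
FOLLOW(<S>) includes $ since <S> is the start symbol.
FOLLOW(<G>): in <N>→<G> <G> r (occurrence 1), <G> is followed by <G> r with FIRST {r, w}; in <N>→<G> <G> r (occurrence 2), <G> is followed by r with FIRST {r}. Thus FOLLOW(<G>) = {r, w}.
FOLLOW(<S>): in <G>→<S> r w, <S> is followed by r w with FIRST {r}; in <G>→<B> r v <S>, the suffix after <S> is empty, so FOLLOW(<S>) ⊇ FOLLOW(<G>) = {r, w}. Thus FOLLOW(<S>) = {$, r, w}.
FOLLOW(<B>): in <S>→<B> r w r, <B> is followed by r w r with FIRST {r}; in <S>→<B> <B> w (occurrence 1), <B> is followed by <B> w with FIRST {w}; in <S>→<B> <B> w (occurrence 2), <B> is followed by w with FIRST {w}; in <G>→<B> r v <S>, <B> is followed by r v <S> with FIRST {r}. Thus FOLLOW(<B>) = {r, w}.
FOLLOW(<N>): in <B>→w v w <N>, the suffix after <N> is empty, so FOLLOW(<N>) ⊇ FOLLOW(<B>) = {r, w}. Thus FOLLOW(<N>) = {r, w}.

{$, r, w}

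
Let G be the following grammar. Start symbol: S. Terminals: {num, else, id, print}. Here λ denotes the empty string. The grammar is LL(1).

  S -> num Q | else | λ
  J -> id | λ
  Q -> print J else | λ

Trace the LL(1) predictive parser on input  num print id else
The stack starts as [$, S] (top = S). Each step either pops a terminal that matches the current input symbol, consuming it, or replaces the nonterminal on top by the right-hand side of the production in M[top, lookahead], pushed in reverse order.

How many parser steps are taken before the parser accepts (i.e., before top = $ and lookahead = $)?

     Stack           Input                Action
  1  $ S             num print id else $  expand S -> num Q
  2  $ Q num         num print id else $  match num
  3  $ Q             print id else $      expand Q -> print J else
  4  $ else J print  print id else $      match print
  5  $ else J        id else $            expand J -> id
  6  $ else id       id else $            match id
  7  $ else          else $               match else
Accept reached after 7 steps.

7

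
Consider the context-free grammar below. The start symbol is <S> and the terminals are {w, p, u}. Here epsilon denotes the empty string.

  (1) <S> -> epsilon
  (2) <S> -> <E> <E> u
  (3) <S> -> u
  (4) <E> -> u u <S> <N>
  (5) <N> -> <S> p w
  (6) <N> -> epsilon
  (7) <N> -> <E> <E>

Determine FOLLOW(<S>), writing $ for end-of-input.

FIRST(<E>) = {u}
FIRST(<S>) = {epsilon, u}  (via <E> <E> u)
FIRST(<N>) = {epsilon, p, u}  (via <S> p w, <E> <E>)
FOLLOW(<S>) includes $ since <S> is the start symbol.
FOLLOW(<S>): in <E>->u u <S> <N>, <S> is followed by <N> with FIRST {epsilon, p, u}; in <E>->u u <S> <N>, the suffix after <S> is nullable, so FOLLOW(<S>) ⊇ FOLLOW(<E>) = {u}; in <N>-><S> p w, <S> is followed by p w with FIRST {p}. Thus FOLLOW(<S>) = {$, p, u}.
FOLLOW(<E>): in <S>-><E> <E> u (occurrence 1), <E> is followed by <E> u with FIRST {u}; in <S>-><E> <E> u (occurrence 2), <E> is followed by u with FIRST {u}; in <N>-><E> <E> (occurrence 1), <E> is followed by <E> with FIRST {u}; in <N>-><E> <E> (occurrence 2), the suffix after <E> is empty, so FOLLOW(<E>) ⊇ FOLLOW(<N>) = {u}. Thus FOLLOW(<E>) = {u}.
FOLLOW(<N>): in <E>->u u <S> <N>, the suffix after <N> is empty, so FOLLOW(<N>) ⊇ FOLLOW(<E>) = {u}. Thus FOLLOW(<N>) = {u}.

{$, p, u}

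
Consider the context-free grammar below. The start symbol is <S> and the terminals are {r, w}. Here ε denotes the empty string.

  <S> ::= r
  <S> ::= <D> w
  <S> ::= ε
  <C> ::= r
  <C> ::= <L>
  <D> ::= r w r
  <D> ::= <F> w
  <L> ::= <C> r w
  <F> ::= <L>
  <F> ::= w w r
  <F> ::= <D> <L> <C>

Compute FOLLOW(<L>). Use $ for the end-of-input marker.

{r, w}

FIRST(<S>) = {ε, r, w}  (via <D> w)
FIRST(<C>) = {r}  (via <L>)
FIRST(<L>) = {r}  (via <C> r w)
FIRST(<D>) = {r, w}  (via <F> w)
FIRST(<F>) = {r, w}  (via <L>, <D> <L> <C>)
FOLLOW(<S>) includes $ since <S> is the start symbol.
FOLLOW(<S>): <S> appears on no right-hand side. Thus FOLLOW(<S>) = {$}.
FOLLOW(<D>): in <S>::=<D> w, <D> is followed by w with FIRST {w}; in <F>::=<D> <L> <C>, <D> is followed by <L> <C> with FIRST {r}. Thus FOLLOW(<D>) = {r, w}.
FOLLOW(<F>): in <D>::=<F> w, <F> is followed by w with FIRST {w}. Thus FOLLOW(<F>) = {w}.
FOLLOW(<C>): in <L>::=<C> r w, <C> is followed by r w with FIRST {r}; in <F>::=<D> <L> <C>, the suffix after <C> is empty, so FOLLOW(<C>) ⊇ FOLLOW(<F>) = {w}. Thus FOLLOW(<C>) = {r, w}.
FOLLOW(<L>): in <C>::=<L>, the suffix after <L> is empty, so FOLLOW(<L>) ⊇ FOLLOW(<C>) = {r, w}; in <F>::=<L>, the suffix after <L> is empty, so FOLLOW(<L>) ⊇ FOLLOW(<F>) = {w}; in <F>::=<D> <L> <C>, <L> is followed by <C> with FIRST {r}. Thus FOLLOW(<L>) = {r, w}.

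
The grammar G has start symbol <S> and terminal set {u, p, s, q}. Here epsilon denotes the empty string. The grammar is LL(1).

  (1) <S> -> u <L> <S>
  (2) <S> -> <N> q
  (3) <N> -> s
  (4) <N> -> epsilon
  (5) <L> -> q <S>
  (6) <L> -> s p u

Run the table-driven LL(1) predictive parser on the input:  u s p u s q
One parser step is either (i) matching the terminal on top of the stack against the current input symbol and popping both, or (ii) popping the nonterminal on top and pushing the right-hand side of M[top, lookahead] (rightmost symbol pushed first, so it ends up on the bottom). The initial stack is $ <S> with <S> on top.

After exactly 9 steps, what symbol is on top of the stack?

     Stack        Input          Action
  1  $ <S>        u s p u s q $  expand <S> -> u <L> <S>
  2  $ <S> <L> u  u s p u s q $  match u
  3  $ <S> <L>    s p u s q $    expand <L> -> s p u
  4  $ <S> u p s  s p u s q $    match s
  5  $ <S> u p    p u s q $      match p
  6  $ <S> u      u s q $        match u
  7  $ <S>        s q $          expand <S> -> <N> q
  8  $ q <N>      s q $          expand <N> -> s
  9  $ q s        s q $          match s
Stack after step 9: $ q (top = q).

q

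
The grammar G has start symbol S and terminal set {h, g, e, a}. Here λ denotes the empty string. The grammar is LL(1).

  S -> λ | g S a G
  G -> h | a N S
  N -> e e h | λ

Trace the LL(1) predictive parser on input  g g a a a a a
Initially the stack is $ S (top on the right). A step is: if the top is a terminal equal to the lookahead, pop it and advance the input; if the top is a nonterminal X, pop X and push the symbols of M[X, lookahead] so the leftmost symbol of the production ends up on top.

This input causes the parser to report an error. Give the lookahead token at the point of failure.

a

step 1: stack=$ S  input=g g a a a a a $  — expand S -> g S a G
step 2: stack=$ G a S g  input=g g a a a a a $  — match g
step 3: stack=$ G a S  input=g a a a a a $  — expand S -> g S a G
step 4: stack=$ G a G a S g  input=g a a a a a $  — match g
step 5: stack=$ G a G a S  input=a a a a a $  — expand S -> λ
step 6: stack=$ G a G a  input=a a a a a $  — match a
step 7: stack=$ G a G  input=a a a a $  — expand G -> a N S
step 8: stack=$ G a S N a  input=a a a a $  — match a
step 9: stack=$ G a S N  input=a a a $  — expand N -> λ
step 10: stack=$ G a S  input=a a a $  — expand S -> λ
step 11: stack=$ G a  input=a a a $  — match a
step 12: stack=$ G  input=a a $  — expand G -> a N S
step 13: stack=$ S N a  input=a a $  — match a
step 14: stack=$ S N  input=a $  — expand N -> λ
step 15: stack=$ S  input=a $  — expand S -> λ
step 16: stack=$  input=a $  — error: stack empty but input remains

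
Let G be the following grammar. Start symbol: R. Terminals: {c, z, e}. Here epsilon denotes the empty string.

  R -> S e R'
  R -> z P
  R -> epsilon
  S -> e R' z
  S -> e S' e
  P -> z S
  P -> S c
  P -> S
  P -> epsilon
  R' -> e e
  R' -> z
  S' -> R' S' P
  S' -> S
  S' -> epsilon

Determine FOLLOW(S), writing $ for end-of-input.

{$, c, e, z}

FIRST(S): from S->e R' z we get {e}; from S->e S' e we get {e}. So FIRST(S) = {e}.
FIRST(R'): from R'->e e we get {e}; from R'->z we get {z}. So FIRST(R') = {e, z}.
FIRST(R): from R->S e R' we get {e}; from R->z P we get {z}; from R->epsilon we get {epsilon}. So FIRST(R) = {epsilon, e, z}.
FIRST(P): from P->z S we get {z}; from P->S c we get {e}; from P->S we get {e}; from P->epsilon we get {epsilon}. So FIRST(P) = {epsilon, e, z}.
FIRST(S'): from S'->R' S' P we get {e, z}; from S'->S we get {e}; from S'->epsilon we get {epsilon}. So FIRST(S') = {epsilon, e, z}.
FOLLOW(R) includes $ since R is the start symbol.
FOLLOW(R): R appears on no right-hand side. Thus FOLLOW(R) = {$}.
FOLLOW(S'): in S->e S' e, S' is followed by e with FIRST {e}; in S'->R' S' P, S' is followed by P with FIRST {epsilon, e, z}; in S'->R' S' P, the suffix after S' is nullable (adds nothing new). Thus FOLLOW(S') = {e, z}.
FOLLOW(P): in R->z P, the suffix after P is empty, so FOLLOW(P) ⊇ FOLLOW(R) = {$}; in S'->R' S' P, the suffix after P is empty, so FOLLOW(P) ⊇ FOLLOW(S') = {e, z}. Thus FOLLOW(P) = {$, e, z}.
FOLLOW(S): in R->S e R', S is followed by e R' with FIRST {e}; in P->z S, the suffix after S is empty, so FOLLOW(S) ⊇ FOLLOW(P) = {$, e, z}; in P->S c, S is followed by c with FIRST {c}; in P->S, the suffix after S is empty, so FOLLOW(S) ⊇ FOLLOW(P) = {$, e, z}; in S'->S, the suffix after S is empty, so FOLLOW(S) ⊇ FOLLOW(S') = {e, z}. Thus FOLLOW(S) = {$, c, e, z}.
FOLLOW(R'): in R->S e R', the suffix after R' is empty, so FOLLOW(R') ⊇ FOLLOW(R) = {$}; in S->e R' z, R' is followed by z with FIRST {z}; in S'->R' S' P, R' is followed by S' P with FIRST {epsilon, e, z}; in S'->R' S' P, the suffix after R' is nullable, so FOLLOW(R') ⊇ FOLLOW(S') = {e, z}. Thus FOLLOW(R') = {$, e, z}.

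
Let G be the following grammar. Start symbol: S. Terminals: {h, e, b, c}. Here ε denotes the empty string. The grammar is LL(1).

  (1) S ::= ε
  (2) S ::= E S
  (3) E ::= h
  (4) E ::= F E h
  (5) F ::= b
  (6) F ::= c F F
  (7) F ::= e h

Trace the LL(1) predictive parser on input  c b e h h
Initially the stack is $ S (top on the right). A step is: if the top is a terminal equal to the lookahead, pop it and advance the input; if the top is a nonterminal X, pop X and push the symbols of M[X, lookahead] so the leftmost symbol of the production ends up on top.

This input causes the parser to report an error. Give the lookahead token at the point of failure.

$

step 1: stack=$ S  input=c b e h h $  — expand S ::= E S
step 2: stack=$ S E  input=c b e h h $  — expand E ::= F E h
step 3: stack=$ S h E F  input=c b e h h $  — expand F ::= c F F
step 4: stack=$ S h E F F c  input=c b e h h $  — match c
step 5: stack=$ S h E F F  input=b e h h $  — expand F ::= b
step 6: stack=$ S h E F b  input=b e h h $  — match b
step 7: stack=$ S h E F  input=e h h $  — expand F ::= e h
step 8: stack=$ S h E h e  input=e h h $  — match e
step 9: stack=$ S h E h  input=h h $  — match h
step 10: stack=$ S h E  input=h $  — expand E ::= h
step 11: stack=$ S h h  input=h $  — match h
step 12: stack=$ S h  input=$  — error: top is terminal h but lookahead is $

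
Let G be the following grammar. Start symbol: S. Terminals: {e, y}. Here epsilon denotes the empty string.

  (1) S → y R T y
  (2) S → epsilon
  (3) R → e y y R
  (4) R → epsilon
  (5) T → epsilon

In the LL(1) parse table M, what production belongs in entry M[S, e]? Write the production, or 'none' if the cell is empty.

FIRST(S): from S→y R T y we get {y}; from S→epsilon we get {epsilon}. So FIRST(S) = {epsilon, y}.
FIRST(R): from R→e y y R we get {e}; from R→epsilon we get {epsilon}. So FIRST(R) = {epsilon, e}.
FIRST(T): from T→epsilon we get {epsilon}. So FIRST(T) = {epsilon}.
FOLLOW(S) includes $ since S is the start symbol.
FOLLOW(S): S appears on no right-hand side. Thus FOLLOW(S) = {$}.
For S → y R T y: FIRST(y R T y) = {y}, so it goes in M[S, t] for t ∈ {y}.
For S → epsilon: FIRST(epsilon) = {epsilon}, so it goes in M[S, t] for t ∈ {}; since epsilon ∈ FIRST, also for every t ∈ FOLLOW(S) = {$}.
None of these place a production in M[S, e].

none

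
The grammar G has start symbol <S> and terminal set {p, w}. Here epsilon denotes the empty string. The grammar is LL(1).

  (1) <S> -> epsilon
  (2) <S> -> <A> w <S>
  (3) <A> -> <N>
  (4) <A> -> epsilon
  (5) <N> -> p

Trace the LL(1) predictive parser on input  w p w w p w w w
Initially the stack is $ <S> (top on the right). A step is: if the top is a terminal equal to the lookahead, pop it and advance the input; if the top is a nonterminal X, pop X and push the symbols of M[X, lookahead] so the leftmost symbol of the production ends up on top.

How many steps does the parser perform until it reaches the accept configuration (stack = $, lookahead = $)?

23

step 1: stack=$ <S>  input=w p w w p w w w $  — expand <S> -> <A> w <S>
step 2: stack=$ <S> w <A>  input=w p w w p w w w $  — expand <A> -> epsilon
step 3: stack=$ <S> w  input=w p w w p w w w $  — match w
step 4: stack=$ <S>  input=p w w p w w w $  — expand <S> -> <A> w <S>
step 5: stack=$ <S> w <A>  input=p w w p w w w $  — expand <A> -> <N>
step 6: stack=$ <S> w <N>  input=p w w p w w w $  — expand <N> -> p
step 7: stack=$ <S> w p  input=p w w p w w w $  — match p
step 8: stack=$ <S> w  input=w w p w w w $  — match w
step 9: stack=$ <S>  input=w p w w w $  — expand <S> -> <A> w <S>
step 10: stack=$ <S> w <A>  input=w p w w w $  — expand <A> -> epsilon
step 11: stack=$ <S> w  input=w p w w w $  — match w
step 12: stack=$ <S>  input=p w w w $  — expand <S> -> <A> w <S>
step 13: stack=$ <S> w <A>  input=p w w w $  — expand <A> -> <N>
step 14: stack=$ <S> w <N>  input=p w w w $  — expand <N> -> p
step 15: stack=$ <S> w p  input=p w w w $  — match p
step 16: stack=$ <S> w  input=w w w $  — match w
step 17: stack=$ <S>  input=w w $  — expand <S> -> <A> w <S>
step 18: stack=$ <S> w <A>  input=w w $  — expand <A> -> epsilon
step 19: stack=$ <S> w  input=w w $  — match w
step 20: stack=$ <S>  input=w $  — expand <S> -> <A> w <S>
step 21: stack=$ <S> w <A>  input=w $  — expand <A> -> epsilon
step 22: stack=$ <S> w  input=w $  — match w
step 23: stack=$ <S>  input=$  — expand <S> -> epsilon
Accept reached after 23 steps.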